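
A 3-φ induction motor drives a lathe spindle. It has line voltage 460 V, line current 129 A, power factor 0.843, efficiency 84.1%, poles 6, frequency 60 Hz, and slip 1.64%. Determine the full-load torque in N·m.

P_in = √3·V·I·cosφ = 1.732 × 460 × 129 × 0.843 = 86641 W
P_out = η·P_in = 0.841 × 86641 = 72865 W
n_s = 120×60/6 = 1200 rpm; n = 1200×(1−0.0164) = 1180 rpm
ω = 2π×1180/60 = 123.6 rad/s
τ = P_out/ω = 72865/123.6 = 590 N·m

590 N·m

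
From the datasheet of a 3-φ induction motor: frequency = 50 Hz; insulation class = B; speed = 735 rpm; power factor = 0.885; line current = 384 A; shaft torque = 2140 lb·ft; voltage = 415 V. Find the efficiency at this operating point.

91.4 %

τ = 2140 lb·ft × 1.356 = 2902 N·m
ω = 2π × 735/60 = 76.97 rad/s; P_out = τω = 2902 × 76.97 = 223367 W
P_in = √3·V_L·I_L·cosφ = 1.732 × 415 × 384 × 0.885 = 244270 W
η = P_out / P_in = 223367 / 244270 = 0.914 = 91.4%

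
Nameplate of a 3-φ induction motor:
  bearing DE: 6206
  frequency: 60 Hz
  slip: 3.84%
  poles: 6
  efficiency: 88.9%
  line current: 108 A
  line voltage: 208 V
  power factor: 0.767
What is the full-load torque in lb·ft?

P_in = √3·V·I·cosφ = 1.732 × 208 × 108 × 0.767 = 29842 W
P_out = η·P_in = 0.889 × 29842 = 26530 W
n_s = 120×60/6 = 1200 rpm; n = 1200×(1−0.0384) = 1154 rpm
ω = 2π×1154/60 = 120.8 rad/s
τ = P_out/ω = 26530/120.8 = 219.6 N·m
In lb·ft: 219.6/1.356 = 162 lb·ft

162 lb·ft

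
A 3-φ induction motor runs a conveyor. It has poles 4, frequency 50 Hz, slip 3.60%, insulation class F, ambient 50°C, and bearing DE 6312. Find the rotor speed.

1446 rpm

n_s = 120f/p = 120×50/4 = 1500 rpm
n = n_s(1 − s) = 1500 × (1 − 0.036) = 1446 rpm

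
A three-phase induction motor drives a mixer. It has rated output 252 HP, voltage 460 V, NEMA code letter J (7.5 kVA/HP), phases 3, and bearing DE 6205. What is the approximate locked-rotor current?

S_LR = 7.5 × 252 = 1890 kVA
I_LR = S_LR/(√3·V_L) = 1890000/(1.732×460) = 2370 A

2370 A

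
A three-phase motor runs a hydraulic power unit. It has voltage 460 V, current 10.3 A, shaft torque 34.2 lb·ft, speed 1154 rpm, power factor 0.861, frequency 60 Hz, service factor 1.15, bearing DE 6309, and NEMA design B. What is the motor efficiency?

79.3 %

τ = 34.2 lb·ft × 1.356 = 46.38 N·m
ω = 2π × 1154/60 = 120.8 rad/s; P_out = τω = 46.38 × 120.8 = 5603 W
P_in = √3·V_L·I_L·cosφ = 1.732 × 460 × 10.3 × 0.861 = 7066 W
η = P_out / P_in = 5603 / 7066 = 0.793 = 79.3%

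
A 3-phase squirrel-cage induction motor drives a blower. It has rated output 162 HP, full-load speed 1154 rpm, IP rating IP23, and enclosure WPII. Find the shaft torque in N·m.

P_out = 162 × 746 = 120852 W
ω = 2π × 1154/60 = 120.8 rad/s
τ = P_out/ω = 120852/120.8 = 1000 N·m

1000 N·m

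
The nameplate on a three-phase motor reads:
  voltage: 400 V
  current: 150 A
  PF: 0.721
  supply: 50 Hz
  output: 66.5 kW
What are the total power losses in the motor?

P_in = √3·V·I·cosφ = 1.732×400×150×0.721 = 74926 W
P_out = 66500 W
Losses = P_in − P_out = 74926 − 66500 = 8426 W

8430 W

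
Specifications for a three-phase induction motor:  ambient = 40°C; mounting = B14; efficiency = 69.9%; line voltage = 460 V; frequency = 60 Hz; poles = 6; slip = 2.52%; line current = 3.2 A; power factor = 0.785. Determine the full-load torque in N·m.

P_in = √3·V·I·cosφ = 1.732 × 460 × 3.2 × 0.785 = 2001 W
P_out = η·P_in = 0.699 × 2001 = 1399 W
n_s = 120×60/6 = 1200 rpm; n = 1200×(1−0.0252) = 1170 rpm
ω = 2π×1170/60 = 122.5 rad/s
τ = P_out/ω = 1399/122.5 = 11.4 N·m

11.4 N·m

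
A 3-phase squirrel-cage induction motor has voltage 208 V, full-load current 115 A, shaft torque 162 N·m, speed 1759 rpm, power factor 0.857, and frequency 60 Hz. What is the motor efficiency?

ω = 2π × 1759/60 = 184.2 rad/s; P_out = τω = 162 × 184.2 = 29840 W
P_in = √3·V_L·I_L·cosφ = 1.732 × 208 × 115 × 0.857 = 35505 W
η = P_out / P_in = 29840 / 35505 = 0.840 = 84.0%

84.0 %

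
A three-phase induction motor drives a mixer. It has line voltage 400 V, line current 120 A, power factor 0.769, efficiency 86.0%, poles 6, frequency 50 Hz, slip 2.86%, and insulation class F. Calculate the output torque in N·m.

P_in = √3·V·I·cosφ = 1.732 × 400 × 120 × 0.769 = 63932 W
P_out = η·P_in = 0.86 × 63932 = 54982 W
n_s = 120×50/6 = 1000 rpm; n = 1000×(1−0.0286) = 971 rpm
ω = 2π×971/60 = 101.7 rad/s
τ = P_out/ω = 54982/101.7 = 541 N·m

541 N·m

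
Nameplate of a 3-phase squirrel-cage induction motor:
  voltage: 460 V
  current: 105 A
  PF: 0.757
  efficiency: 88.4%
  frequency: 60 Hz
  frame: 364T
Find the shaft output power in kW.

56 kW

P_in = √3·V·I·cosφ = 1.732 × 460 × 105 × 0.757 = 63327 W
P_out = η·P_in = 0.884 × 63327 = 55981 W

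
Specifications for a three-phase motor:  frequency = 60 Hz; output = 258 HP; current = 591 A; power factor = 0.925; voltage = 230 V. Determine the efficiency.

P_out = 258 × 746 = 192468 W
P_in = √3·V_L·I_L·cosφ = 1.732 × 230 × 591 × 0.925 = 217773 W
η = P_out / P_in = 192468 / 217773 = 0.884 = 88.4%

88.4 %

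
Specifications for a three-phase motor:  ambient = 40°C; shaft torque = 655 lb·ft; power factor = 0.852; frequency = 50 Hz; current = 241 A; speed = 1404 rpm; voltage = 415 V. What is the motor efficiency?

88.5 %

τ = 655 lb·ft × 1.356 = 888.2 N·m
ω = 2π × 1404/60 = 147 rad/s; P_out = τω = 888.2 × 147 = 130565 W
P_in = √3·V_L·I_L·cosφ = 1.732 × 415 × 241 × 0.852 = 147589 W
η = P_out / P_in = 130565 / 147589 = 0.885 = 88.5%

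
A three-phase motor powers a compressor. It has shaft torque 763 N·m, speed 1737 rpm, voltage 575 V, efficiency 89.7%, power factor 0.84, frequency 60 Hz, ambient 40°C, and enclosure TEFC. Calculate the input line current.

ω = 2π×1737/60 = 181.9 rad/s; P_out = τω = 763 × 181.9 = 138790 W
P_in = P_out / η = 138790 / 0.897 = 154727 W
I_L = P_in / (√3·V_L·cosφ) = 154727 / (1.732 × 575 × 0.84) = 185 A

185 A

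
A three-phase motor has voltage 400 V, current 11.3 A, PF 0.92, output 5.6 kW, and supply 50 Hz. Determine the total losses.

P_in = √3·V·I·cosφ = 1.732×400×11.3×0.92 = 7202 W
P_out = 5600 W
Losses = P_in − P_out = 7202 − 5600 = 1602 W

1600 W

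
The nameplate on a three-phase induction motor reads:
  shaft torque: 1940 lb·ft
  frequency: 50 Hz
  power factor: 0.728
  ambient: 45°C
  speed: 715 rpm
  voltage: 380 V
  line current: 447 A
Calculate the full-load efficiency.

92.0 %

τ = 1940 lb·ft × 1.356 = 2631 N·m
ω = 2π × 715/60 = 74.87 rad/s; P_out = τω = 2631 × 74.87 = 196983 W
P_in = √3·V_L·I_L·cosφ = 1.732 × 380 × 447 × 0.728 = 214176 W
η = P_out / P_in = 196983 / 214176 = 0.920 = 92.0%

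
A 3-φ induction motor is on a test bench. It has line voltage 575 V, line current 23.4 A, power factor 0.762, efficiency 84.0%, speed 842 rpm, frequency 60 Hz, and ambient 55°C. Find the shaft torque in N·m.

169 N·m

P_in = √3·V·I·cosφ = 1.732 × 575 × 23.4 × 0.762 = 17758 W
P_out = η·P_in = 0.84 × 17758 = 14917 W
n = 842 rpm
ω = 2π×842/60 = 88.17 rad/s
τ = P_out/ω = 14917/88.17 = 169 N·m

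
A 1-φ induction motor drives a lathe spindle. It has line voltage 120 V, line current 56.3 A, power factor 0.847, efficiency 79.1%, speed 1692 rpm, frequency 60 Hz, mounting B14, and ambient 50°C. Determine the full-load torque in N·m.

25.5 N·m

P_in = V·I·cosφ = 120 × 56.3 × 0.847 = 5722 W
P_out = η·P_in = 0.791 × 5722 = 4526 W
n = 1692 rpm
ω = 2π×1692/60 = 177.2 rad/s
τ = P_out/ω = 4526/177.2 = 25.5 N·m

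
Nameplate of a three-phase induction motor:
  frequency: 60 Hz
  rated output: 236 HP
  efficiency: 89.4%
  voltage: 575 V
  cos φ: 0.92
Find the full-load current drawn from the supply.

P_out = 236 × 746 = 176056 W
P_in = P_out / η = 176056 / 0.894 = 196931 W
I_L = P_in / (√3·V_L·cosφ) = 196931 / (1.732 × 575 × 0.92) = 215 A

215 A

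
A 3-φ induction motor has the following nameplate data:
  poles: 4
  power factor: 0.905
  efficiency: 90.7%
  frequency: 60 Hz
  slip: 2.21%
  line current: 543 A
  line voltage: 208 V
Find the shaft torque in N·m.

871 N·m

P_in = √3·V·I·cosφ = 1.732 × 208 × 543 × 0.905 = 177035 W
P_out = η·P_in = 0.907 × 177035 = 160571 W
n_s = 120×60/4 = 1800 rpm; n = 1800×(1−0.0221) = 1760 rpm
ω = 2π×1760/60 = 184.3 rad/s
τ = P_out/ω = 160571/184.3 = 871 N·m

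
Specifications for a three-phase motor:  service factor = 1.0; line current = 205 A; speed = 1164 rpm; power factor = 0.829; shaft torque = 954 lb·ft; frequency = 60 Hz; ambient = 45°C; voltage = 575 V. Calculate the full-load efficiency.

τ = 954 lb·ft × 1.356 = 1294 N·m
ω = 2π × 1164/60 = 121.9 rad/s; P_out = τω = 1294 × 121.9 = 157739 W
P_in = √3·V_L·I_L·cosφ = 1.732 × 575 × 205 × 0.829 = 169248 W
η = P_out / P_in = 157739 / 169248 = 0.932 = 93.2%

93.2 %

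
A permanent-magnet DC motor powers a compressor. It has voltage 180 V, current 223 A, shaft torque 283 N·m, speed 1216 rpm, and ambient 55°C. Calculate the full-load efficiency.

ω = 2π × 1216/60 = 127.3 rad/s; P_out = τω = 283 × 127.3 = 36026 W
P_in = V·I = 180 × 223 = 40140 W
η = P_out / P_in = 36026 / 40140 = 0.898 = 89.8%

89.8 %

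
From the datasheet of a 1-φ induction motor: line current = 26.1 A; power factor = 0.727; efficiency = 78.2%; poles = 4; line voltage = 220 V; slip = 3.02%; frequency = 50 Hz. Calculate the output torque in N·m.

21.4 N·m

P_in = V·I·cosφ = 220 × 26.1 × 0.727 = 4174 W
P_out = η·P_in = 0.782 × 4174 = 3264 W
n_s = 120×50/4 = 1500 rpm; n = 1500×(1−0.0302) = 1455 rpm
ω = 2π×1455/60 = 152.4 rad/s
τ = P_out/ω = 3264/152.4 = 21.4 N·m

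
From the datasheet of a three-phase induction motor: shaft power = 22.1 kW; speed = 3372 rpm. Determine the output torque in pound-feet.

46.2 lb·ft

ω = 2π × 3372/60 = 353.1 rad/s
τ = P/ω = 22100/353.1 = 62.59 N·m
In lb·ft: 62.59/1.356 = 46.2 lb·ft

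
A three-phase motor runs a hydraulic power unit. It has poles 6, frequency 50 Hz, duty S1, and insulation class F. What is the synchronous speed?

1000 rpm

n_s = 120f/p = 120×50/6 = 1000 rpm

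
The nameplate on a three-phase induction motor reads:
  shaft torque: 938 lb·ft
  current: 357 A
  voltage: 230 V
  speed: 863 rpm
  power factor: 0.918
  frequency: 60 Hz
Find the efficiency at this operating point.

88.0 %

τ = 938 lb·ft × 1.356 = 1272 N·m
ω = 2π × 863/60 = 90.37 rad/s; P_out = τω = 1272 × 90.37 = 114951 W
P_in = √3·V_L·I_L·cosφ = 1.732 × 230 × 357 × 0.918 = 130553 W
η = P_out / P_in = 114951 / 130553 = 0.880 = 88.0%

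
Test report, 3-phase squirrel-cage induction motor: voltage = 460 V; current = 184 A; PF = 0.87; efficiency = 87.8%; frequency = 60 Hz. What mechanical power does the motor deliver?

P_in = √3·V·I·cosφ = 1.732 × 460 × 184 × 0.87 = 127539 W
P_out = η·P_in = 0.878 × 127539 = 111979 W

112 kW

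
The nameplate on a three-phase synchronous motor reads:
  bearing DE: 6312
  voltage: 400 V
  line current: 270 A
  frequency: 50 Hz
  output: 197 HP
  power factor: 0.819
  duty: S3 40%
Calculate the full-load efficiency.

95.9 %

P_out = 197 × 746 = 146962 W
P_in = √3·V_L·I_L·cosφ = 1.732 × 400 × 270 × 0.819 = 153199 W
η = P_out / P_in = 146962 / 153199 = 0.959 = 95.9%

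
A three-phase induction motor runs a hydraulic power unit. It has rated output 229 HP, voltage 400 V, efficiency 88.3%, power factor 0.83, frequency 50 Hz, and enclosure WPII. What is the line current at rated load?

336 A

P_out = 229 × 746 = 170834 W
P_in = P_out / η = 170834 / 0.883 = 193470 W
I_L = P_in / (√3·V_L·cosφ) = 193470 / (1.732 × 400 × 0.83) = 336 A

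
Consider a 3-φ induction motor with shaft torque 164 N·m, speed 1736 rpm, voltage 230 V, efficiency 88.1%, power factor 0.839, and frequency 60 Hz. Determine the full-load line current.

101 A

ω = 2π×1736/60 = 181.8 rad/s; P_out = τω = 164 × 181.8 = 29815 W
P_in = P_out / η = 29815 / 0.881 = 33842 W
I_L = P_in / (√3·V_L·cosφ) = 33842 / (1.732 × 230 × 0.839) = 101 A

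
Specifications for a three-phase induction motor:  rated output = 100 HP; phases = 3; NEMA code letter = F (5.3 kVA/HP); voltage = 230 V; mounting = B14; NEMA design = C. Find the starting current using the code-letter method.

1330 A

S_LR = 5.3 × 100 = 530 kVA
I_LR = S_LR/(√3·V_L) = 530000/(1.732×230) = 1330 A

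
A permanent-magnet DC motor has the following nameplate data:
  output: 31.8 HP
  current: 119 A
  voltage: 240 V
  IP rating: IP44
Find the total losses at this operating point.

P_in = V·I = 240×119 = 28560 W
P_out = 31.8×746 = 23723 W
Losses = P_in − P_out = 28560 − 23723 = 4837 W

4.84 kW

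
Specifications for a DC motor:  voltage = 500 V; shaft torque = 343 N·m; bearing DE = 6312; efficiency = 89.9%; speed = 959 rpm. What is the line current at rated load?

ω = 2π×959/60 = 100.4 rad/s; P_out = τω = 343 × 100.4 = 34437 W
P_in = P_out / η = 34437 / 0.899 = 38306 W
I = P_in / V = 38306 / 500 = 76.6 A

76.6 A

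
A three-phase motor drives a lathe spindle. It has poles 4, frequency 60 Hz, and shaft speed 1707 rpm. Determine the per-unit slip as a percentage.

n_s = 120f/p = 120×60/4 = 1800 rpm
s = (n_s − n)/n_s = (1800 − 1707)/1800 = 0.0517

5.17 %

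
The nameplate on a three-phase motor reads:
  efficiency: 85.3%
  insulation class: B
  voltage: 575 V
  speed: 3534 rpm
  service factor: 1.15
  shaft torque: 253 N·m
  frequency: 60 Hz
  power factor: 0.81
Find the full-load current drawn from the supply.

ω = 2π×3534/60 = 370.1 rad/s; P_out = τω = 253 × 370.1 = 93635 W
P_in = P_out / η = 93635 / 0.853 = 109771 W
I_L = P_in / (√3·V_L·cosφ) = 109771 / (1.732 × 575 × 0.81) = 136 A

136 A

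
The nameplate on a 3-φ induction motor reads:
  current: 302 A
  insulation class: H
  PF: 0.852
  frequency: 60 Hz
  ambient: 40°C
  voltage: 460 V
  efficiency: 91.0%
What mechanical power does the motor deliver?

P_in = √3·V·I·cosφ = 1.732 × 460 × 302 × 0.852 = 204999 W
P_out = η·P_in = 0.91 × 204999 = 186549 W

187 kW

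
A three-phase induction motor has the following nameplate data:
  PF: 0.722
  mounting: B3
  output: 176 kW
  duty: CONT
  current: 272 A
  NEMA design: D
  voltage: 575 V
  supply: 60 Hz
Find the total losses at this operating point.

19.6 kW

P_in = √3·V·I·cosφ = 1.732×575×272×0.722 = 195579 W
P_out = 176000 W
Losses = P_in − P_out = 195579 − 176000 = 19579 W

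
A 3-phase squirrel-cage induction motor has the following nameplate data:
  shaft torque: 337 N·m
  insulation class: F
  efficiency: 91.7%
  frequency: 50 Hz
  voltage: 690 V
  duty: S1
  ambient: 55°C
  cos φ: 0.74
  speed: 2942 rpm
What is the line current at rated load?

128 A

ω = 2π×2942/60 = 308.1 rad/s; P_out = τω = 337 × 308.1 = 103830 W
P_in = P_out / η = 103830 / 0.917 = 113228 W
I_L = P_in / (√3·V_L·cosφ) = 113228 / (1.732 × 690 × 0.74) = 128 A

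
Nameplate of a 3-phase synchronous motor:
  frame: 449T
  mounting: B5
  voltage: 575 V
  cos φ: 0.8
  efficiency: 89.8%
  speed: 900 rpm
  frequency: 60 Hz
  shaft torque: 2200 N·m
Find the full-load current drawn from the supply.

ω = 2π×900/60 = 94.25 rad/s; P_out = τω = 2200 × 94.25 = 207350 W
P_in = P_out / η = 207350 / 0.898 = 230902 W
I_L = P_in / (√3·V_L·cosφ) = 230902 / (1.732 × 575 × 0.8) = 290 A

290 A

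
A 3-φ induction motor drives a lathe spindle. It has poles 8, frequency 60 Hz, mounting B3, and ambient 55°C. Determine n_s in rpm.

n_s = 120f/p = 120×60/8 = 900 rpm

900 rpm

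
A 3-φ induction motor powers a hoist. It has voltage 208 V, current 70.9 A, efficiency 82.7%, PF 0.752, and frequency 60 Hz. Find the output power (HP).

P_in = √3·V·I·cosφ = 1.732 × 208 × 70.9 × 0.752 = 19208 W
P_out = η·P_in = 0.827 × 19208 = 15885 W
= 15885/746 = 21.3 HP

21.3 HP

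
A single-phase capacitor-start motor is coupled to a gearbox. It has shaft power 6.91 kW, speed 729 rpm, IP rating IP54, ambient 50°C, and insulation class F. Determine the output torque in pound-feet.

66.8 lb·ft

ω = 2π × 729/60 = 76.34 rad/s
τ = P/ω = 6910/76.34 = 90.52 N·m
In lb·ft: 90.52/1.356 = 66.8 lb·ft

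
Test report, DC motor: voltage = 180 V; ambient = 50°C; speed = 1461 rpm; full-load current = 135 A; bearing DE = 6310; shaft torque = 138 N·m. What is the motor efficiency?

86.9 %

ω = 2π × 1461/60 = 153 rad/s; P_out = τω = 138 × 153 = 21114 W
P_in = V·I = 180 × 135 = 24300 W
η = P_out / P_in = 21114 / 24300 = 0.869 = 86.9%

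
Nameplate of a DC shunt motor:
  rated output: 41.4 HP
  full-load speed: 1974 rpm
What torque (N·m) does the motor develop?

149 N·m

P_out = 41.4 × 746 = 30884 W
ω = 2π × 1974/60 = 206.7 rad/s
τ = P_out/ω = 30884/206.7 = 149 N·m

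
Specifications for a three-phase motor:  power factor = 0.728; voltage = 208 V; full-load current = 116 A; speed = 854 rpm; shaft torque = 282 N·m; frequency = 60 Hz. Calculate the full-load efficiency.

ω = 2π × 854/60 = 89.43 rad/s; P_out = τω = 282 × 89.43 = 25219 W
P_in = √3·V_L·I_L·cosφ = 1.732 × 208 × 116 × 0.728 = 30423 W
η = P_out / P_in = 25219 / 30423 = 0.829 = 82.9%

82.9 %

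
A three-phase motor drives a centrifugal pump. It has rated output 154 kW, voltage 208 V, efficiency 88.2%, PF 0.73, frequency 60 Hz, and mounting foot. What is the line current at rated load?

664 A

P_out = 154 kW = 154000 W
P_in = P_out / η = 154000 / 0.882 = 174603 W
I_L = P_in / (√3·V_L·cosφ) = 174603 / (1.732 × 208 × 0.73) = 664 A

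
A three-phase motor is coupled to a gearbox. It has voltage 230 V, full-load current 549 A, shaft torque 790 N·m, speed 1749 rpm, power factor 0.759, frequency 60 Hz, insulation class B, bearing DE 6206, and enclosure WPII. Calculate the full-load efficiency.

87.2 %

ω = 2π × 1749/60 = 183.2 rad/s; P_out = τω = 790 × 183.2 = 144728 W
P_in = √3·V_L·I_L·cosφ = 1.732 × 230 × 549 × 0.759 = 165993 W
η = P_out / P_in = 144728 / 165993 = 0.872 = 87.2%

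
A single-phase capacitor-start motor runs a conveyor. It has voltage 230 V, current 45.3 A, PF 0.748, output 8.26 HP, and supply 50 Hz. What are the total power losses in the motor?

P_in = V·I·cosφ = 230×45.3×0.748 = 7793 W
P_out = 8.26×746 = 6162 W
Losses = P_in − P_out = 7793 − 6162 = 1631 W

1630 W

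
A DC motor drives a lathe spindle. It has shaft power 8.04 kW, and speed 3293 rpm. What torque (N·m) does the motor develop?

ω = 2π × 3293/60 = 344.8 rad/s
τ = P/ω = 8040/344.8 = 23.3 N·m

23.3 N·m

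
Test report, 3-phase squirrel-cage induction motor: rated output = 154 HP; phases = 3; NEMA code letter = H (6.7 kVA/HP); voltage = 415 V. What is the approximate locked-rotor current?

1440 A

S_LR = 6.7 × 154 = 1031.8 kVA
I_LR = S_LR/(√3·V_L) = 1031800/(1.732×415) = 1440 A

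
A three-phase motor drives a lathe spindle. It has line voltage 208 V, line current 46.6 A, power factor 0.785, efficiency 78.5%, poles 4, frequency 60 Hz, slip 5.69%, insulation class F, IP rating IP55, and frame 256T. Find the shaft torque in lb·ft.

42.9 lb·ft

P_in = √3·V·I·cosφ = 1.732 × 208 × 46.6 × 0.785 = 13179 W
P_out = η·P_in = 0.785 × 13179 = 10346 W
n_s = 120×60/4 = 1800 rpm; n = 1800×(1−0.0569) = 1698 rpm
ω = 2π×1698/60 = 177.8 rad/s
τ = P_out/ω = 10346/177.8 = 58.19 N·m
In lb·ft: 58.19/1.356 = 42.9 lb·ft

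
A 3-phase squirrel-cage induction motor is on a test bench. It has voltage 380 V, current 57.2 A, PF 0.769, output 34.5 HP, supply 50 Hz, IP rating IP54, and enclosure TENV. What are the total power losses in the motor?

3.21 kW

P_in = √3·V·I·cosφ = 1.732×380×57.2×0.769 = 28950 W
P_out = 34.5×746 = 25737 W
Losses = P_in − P_out = 28950 − 25737 = 3213 W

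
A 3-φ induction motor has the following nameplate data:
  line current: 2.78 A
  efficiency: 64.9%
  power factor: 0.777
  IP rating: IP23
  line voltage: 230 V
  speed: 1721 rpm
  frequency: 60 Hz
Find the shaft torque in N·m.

P_in = √3·V·I·cosφ = 1.732 × 230 × 2.78 × 0.777 = 860 W
P_out = η·P_in = 0.649 × 860 = 558 W
n = 1721 rpm
ω = 2π×1721/60 = 180.2 rad/s
τ = P_out/ω = 558/180.2 = 3.1 N·m

3.1 N·m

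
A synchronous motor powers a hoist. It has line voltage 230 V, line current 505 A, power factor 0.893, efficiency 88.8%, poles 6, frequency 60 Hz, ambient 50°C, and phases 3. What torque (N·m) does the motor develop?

1270 N·m

P_in = √3·V·I·cosφ = 1.732 × 230 × 505 × 0.893 = 179646 W
P_out = η·P_in = 0.888 × 179646 = 159526 W
n = n_s = 120×60/6 = 1200 rpm (synchronous)
ω = 2π×1200/60 = 125.7 rad/s
τ = P_out/ω = 159526/125.7 = 1270 N·m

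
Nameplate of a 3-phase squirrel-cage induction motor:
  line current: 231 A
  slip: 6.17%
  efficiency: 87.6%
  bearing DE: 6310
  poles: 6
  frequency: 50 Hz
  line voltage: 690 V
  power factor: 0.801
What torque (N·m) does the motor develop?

P_in = √3·V·I·cosφ = 1.732 × 690 × 231 × 0.801 = 221127 W
P_out = η·P_in = 0.876 × 221127 = 193707 W
n_s = 120×50/6 = 1000 rpm; n = 1000×(1−0.0617) = 938 rpm
ω = 2π×938/60 = 98.23 rad/s
τ = P_out/ω = 193707/98.23 = 1970 N·m

1970 N·m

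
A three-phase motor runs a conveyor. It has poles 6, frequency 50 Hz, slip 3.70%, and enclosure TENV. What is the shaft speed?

963 rpm

n_s = 120f/p = 120×50/6 = 1000 rpm
n = n_s(1 − s) = 1000 × (1 − 0.037) = 963 rpm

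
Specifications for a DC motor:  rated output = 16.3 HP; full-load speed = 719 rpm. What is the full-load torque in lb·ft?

119 lb·ft

P_out = 16.3 × 746 = 12160 W
ω = 2π × 719/60 = 75.29 rad/s
τ = P_out/ω = 12160/75.29 = 161.5 N·m
In lb·ft: 161.5/1.356 = 119 lb·ft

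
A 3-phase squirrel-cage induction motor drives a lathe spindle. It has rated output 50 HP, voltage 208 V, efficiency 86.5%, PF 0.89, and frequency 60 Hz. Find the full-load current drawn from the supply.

134 A

P_out = 50 × 746 = 37300 W
P_in = P_out / η = 37300 / 0.865 = 43121 W
I_L = P_in / (√3·V_L·cosφ) = 43121 / (1.732 × 208 × 0.89) = 134 A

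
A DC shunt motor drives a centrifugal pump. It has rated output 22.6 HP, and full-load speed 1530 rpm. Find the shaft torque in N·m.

P_out = 22.6 × 746 = 16860 W
ω = 2π × 1530/60 = 160.2 rad/s
τ = P_out/ω = 16860/160.2 = 105 N·m

105 N·m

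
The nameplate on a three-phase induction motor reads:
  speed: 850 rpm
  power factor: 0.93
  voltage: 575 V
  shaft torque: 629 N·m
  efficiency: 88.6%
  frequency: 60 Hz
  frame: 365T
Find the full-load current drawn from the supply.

ω = 2π×850/60 = 89.01 rad/s; P_out = τω = 629 × 89.01 = 55987 W
P_in = P_out / η = 55987 / 0.886 = 63191 W
I_L = P_in / (√3·V_L·cosφ) = 63191 / (1.732 × 575 × 0.93) = 68.2 A

68.2 A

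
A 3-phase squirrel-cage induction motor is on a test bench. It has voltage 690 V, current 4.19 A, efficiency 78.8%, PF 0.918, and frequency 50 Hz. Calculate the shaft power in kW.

3.62 kW

P_in = √3·V·I·cosφ = 1.732 × 690 × 4.19 × 0.918 = 4597 W
P_out = η·P_in = 0.788 × 4597 = 3622 W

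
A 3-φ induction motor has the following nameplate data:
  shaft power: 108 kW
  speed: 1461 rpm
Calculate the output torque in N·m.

706 N·m

ω = 2π × 1461/60 = 153 rad/s
τ = P/ω = 108000/153 = 706 N·m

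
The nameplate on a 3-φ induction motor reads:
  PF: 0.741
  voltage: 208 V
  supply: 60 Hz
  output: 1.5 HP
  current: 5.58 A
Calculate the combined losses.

371 W

P_in = √3·V·I·cosφ = 1.732×208×5.58×0.741 = 1490 W
P_out = 1.5×746 = 1119 W
Losses = P_in − P_out = 1490 − 1119 = 371 W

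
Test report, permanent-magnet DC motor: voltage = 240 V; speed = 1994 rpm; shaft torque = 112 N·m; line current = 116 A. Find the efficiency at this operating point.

84.0 %

ω = 2π × 1994/60 = 208.8 rad/s; P_out = τω = 112 × 208.8 = 23386 W
P_in = V·I = 240 × 116 = 27840 W
η = P_out / P_in = 23386 / 27840 = 0.840 = 84.0%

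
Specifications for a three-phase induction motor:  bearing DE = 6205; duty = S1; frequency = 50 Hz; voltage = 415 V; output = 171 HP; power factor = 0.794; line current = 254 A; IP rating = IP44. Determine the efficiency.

88.0 %

P_out = 171 × 746 = 127566 W
P_in = √3·V_L·I_L·cosφ = 1.732 × 415 × 254 × 0.794 = 144961 W
η = P_out / P_in = 127566 / 144961 = 0.880 = 88.0%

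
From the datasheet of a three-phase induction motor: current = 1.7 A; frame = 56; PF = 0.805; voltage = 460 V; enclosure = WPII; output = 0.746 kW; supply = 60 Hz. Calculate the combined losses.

P_in = √3·V·I·cosφ = 1.732×460×1.7×0.805 = 1090 W
P_out = 746 W
Losses = P_in − P_out = 1090 − 746 = 344 W

344 W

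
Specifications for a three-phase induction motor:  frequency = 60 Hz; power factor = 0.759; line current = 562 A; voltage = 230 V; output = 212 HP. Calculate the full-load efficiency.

93.1 %

P_out = 212 × 746 = 158152 W
P_in = √3·V_L·I_L·cosφ = 1.732 × 230 × 562 × 0.759 = 169924 W
η = P_out / P_in = 158152 / 169924 = 0.931 = 93.1%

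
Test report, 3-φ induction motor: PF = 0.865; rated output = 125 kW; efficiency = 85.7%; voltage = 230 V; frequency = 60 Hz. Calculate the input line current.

423 A

P_out = 125 kW = 125000 W
P_in = P_out / η = 125000 / 0.857 = 145858 W
I_L = P_in / (√3·V_L·cosφ) = 145858 / (1.732 × 230 × 0.865) = 423 A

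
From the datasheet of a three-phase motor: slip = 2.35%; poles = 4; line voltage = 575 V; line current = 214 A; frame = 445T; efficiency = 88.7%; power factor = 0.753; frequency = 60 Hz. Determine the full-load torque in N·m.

P_in = √3·V·I·cosφ = 1.732 × 575 × 214 × 0.753 = 160481 W
P_out = η·P_in = 0.887 × 160481 = 142347 W
n_s = 120×60/4 = 1800 rpm; n = 1800×(1−0.0235) = 1758 rpm
ω = 2π×1758/60 = 184.1 rad/s
τ = P_out/ω = 142347/184.1 = 773 N·m

773 N·m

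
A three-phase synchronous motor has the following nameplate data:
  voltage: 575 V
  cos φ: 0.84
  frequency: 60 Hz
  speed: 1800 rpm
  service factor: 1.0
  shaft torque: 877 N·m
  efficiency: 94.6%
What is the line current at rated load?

209 A

ω = 2π×1800/60 = 188.5 rad/s; P_out = τω = 877 × 188.5 = 165315 W
P_in = P_out / η = 165315 / 0.946 = 174752 W
I_L = P_in / (√3·V_L·cosφ) = 174752 / (1.732 × 575 × 0.84) = 209 A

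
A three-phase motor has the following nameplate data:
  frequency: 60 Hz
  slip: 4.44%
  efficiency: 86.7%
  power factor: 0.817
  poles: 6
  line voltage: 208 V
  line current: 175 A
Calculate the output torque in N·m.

P_in = √3·V·I·cosφ = 1.732 × 208 × 175 × 0.817 = 51508 W
P_out = η·P_in = 0.867 × 51508 = 44657 W
n_s = 120×60/6 = 1200 rpm; n = 1200×(1−0.0444) = 1147 rpm
ω = 2π×1147/60 = 120.1 rad/s
τ = P_out/ω = 44657/120.1 = 372 N·m

372 N·m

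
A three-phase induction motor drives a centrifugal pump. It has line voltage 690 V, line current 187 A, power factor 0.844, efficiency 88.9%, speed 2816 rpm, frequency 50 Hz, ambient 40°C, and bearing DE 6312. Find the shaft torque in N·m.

P_in = √3·V·I·cosφ = 1.732 × 690 × 187 × 0.844 = 188617 W
P_out = η·P_in = 0.889 × 188617 = 167681 W
n = 2816 rpm
ω = 2π×2816/60 = 294.9 rad/s
τ = P_out/ω = 167681/294.9 = 569 N·m

569 N·m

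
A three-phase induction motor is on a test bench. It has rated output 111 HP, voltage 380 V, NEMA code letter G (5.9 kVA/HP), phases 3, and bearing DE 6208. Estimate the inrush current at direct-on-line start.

995 A

S_LR = 5.9 × 111 = 654.9 kVA
I_LR = S_LR/(√3·V_L) = 654900/(1.732×380) = 995 A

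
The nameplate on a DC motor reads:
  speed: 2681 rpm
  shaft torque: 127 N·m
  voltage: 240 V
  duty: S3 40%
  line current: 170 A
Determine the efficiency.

ω = 2π × 2681/60 = 280.8 rad/s; P_out = τω = 127 × 280.8 = 35662 W
P_in = V·I = 240 × 170 = 40800 W
η = P_out / P_in = 35662 / 40800 = 0.874 = 87.4%

87.4 %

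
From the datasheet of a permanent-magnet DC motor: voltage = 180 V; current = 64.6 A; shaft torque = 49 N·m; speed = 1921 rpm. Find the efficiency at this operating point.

ω = 2π × 1921/60 = 201.2 rad/s; P_out = τω = 49 × 201.2 = 9859 W
P_in = V·I = 180 × 64.6 = 11628 W
η = P_out / P_in = 9859 / 11628 = 0.848 = 84.8%

84.8 %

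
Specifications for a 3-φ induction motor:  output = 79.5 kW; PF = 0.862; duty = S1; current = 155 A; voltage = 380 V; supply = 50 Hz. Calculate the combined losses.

8.44 kW

P_in = √3·V·I·cosφ = 1.732×380×155×0.862 = 87937 W
P_out = 79500 W
Losses = P_in − P_out = 87937 − 79500 = 8437 W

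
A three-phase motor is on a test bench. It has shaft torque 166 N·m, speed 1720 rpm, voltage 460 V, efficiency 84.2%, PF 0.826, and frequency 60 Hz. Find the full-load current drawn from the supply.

ω = 2π×1720/60 = 180.1 rad/s; P_out = τω = 166 × 180.1 = 29897 W
P_in = P_out / η = 29897 / 0.842 = 35507 W
I_L = P_in / (√3·V_L·cosφ) = 35507 / (1.732 × 460 × 0.826) = 54 A

54 A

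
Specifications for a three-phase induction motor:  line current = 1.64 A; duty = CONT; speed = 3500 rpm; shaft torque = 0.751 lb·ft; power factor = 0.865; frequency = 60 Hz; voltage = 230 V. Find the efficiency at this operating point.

τ = 0.751 lb·ft × 1.356 = 1.018 N·m
ω = 2π × 3500/60 = 366.5 rad/s; P_out = τω = 1.018 × 366.5 = 373 W
P_in = √3·V_L·I_L·cosφ = 1.732 × 230 × 1.64 × 0.865 = 565 W
η = P_out / P_in = 373 / 565 = 0.660 = 66.0%

66.0 %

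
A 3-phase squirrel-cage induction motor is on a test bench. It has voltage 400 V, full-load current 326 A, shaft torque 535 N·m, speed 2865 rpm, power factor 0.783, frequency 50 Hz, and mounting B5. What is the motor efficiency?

ω = 2π × 2865/60 = 300 rad/s; P_out = τω = 535 × 300 = 160500 W
P_in = √3·V_L·I_L·cosφ = 1.732 × 400 × 326 × 0.783 = 176843 W
η = P_out / P_in = 160500 / 176843 = 0.908 = 90.8%

90.8 %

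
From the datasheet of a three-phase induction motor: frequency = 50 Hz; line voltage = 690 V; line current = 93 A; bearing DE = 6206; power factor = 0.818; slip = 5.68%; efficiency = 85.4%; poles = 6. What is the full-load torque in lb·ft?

P_in = √3·V·I·cosφ = 1.732 × 690 × 93 × 0.818 = 90915 W
P_out = η·P_in = 0.854 × 90915 = 77641 W
n_s = 120×50/6 = 1000 rpm; n = 1000×(1−0.0568) = 943 rpm
ω = 2π×943/60 = 98.75 rad/s
τ = P_out/ω = 77641/98.75 = 786.2 N·m
In lb·ft: 786.2/1.356 = 580 lb·ft

580 lb·ft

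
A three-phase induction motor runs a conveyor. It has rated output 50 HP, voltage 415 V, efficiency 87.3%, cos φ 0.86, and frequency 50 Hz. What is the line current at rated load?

P_out = 50 × 746 = 37300 W
P_in = P_out / η = 37300 / 0.873 = 42726 W
I_L = P_in / (√3·V_L·cosφ) = 42726 / (1.732 × 415 × 0.86) = 69.1 A

69.1 A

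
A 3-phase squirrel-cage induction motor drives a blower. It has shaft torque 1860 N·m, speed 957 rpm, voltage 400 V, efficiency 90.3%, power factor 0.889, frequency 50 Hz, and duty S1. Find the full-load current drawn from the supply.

335 A

ω = 2π×957/60 = 100.2 rad/s; P_out = τω = 1860 × 100.2 = 186372 W
P_in = P_out / η = 186372 / 0.903 = 206392 W
I_L = P_in / (√3·V_L·cosφ) = 206392 / (1.732 × 400 × 0.889) = 335 A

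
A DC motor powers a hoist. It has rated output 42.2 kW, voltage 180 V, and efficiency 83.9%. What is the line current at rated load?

P_out = 42.2 kW = 42200 W
P_in = P_out / η = 42200 / 0.839 = 50298 W
I = P_in / V = 50298 / 180 = 279 A

279 A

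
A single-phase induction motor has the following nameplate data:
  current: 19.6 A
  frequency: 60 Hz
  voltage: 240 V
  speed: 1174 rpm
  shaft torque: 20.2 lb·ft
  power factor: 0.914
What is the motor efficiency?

τ = 20.2 lb·ft × 1.356 = 27.39 N·m
ω = 2π × 1174/60 = 122.9 rad/s; P_out = τω = 27.39 × 122.9 = 3366 W
P_in = V·I·cosφ = 240 × 19.6 × 0.914 = 4299 W
η = P_out / P_in = 3366 / 4299 = 0.783 = 78.3%

78.3 %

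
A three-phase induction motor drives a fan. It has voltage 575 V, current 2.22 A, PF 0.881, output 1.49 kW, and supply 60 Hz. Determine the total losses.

P_in = √3·V·I·cosφ = 1.732×575×2.22×0.881 = 1948 W
P_out = 1490 W
Losses = P_in − P_out = 1948 − 1490 = 458 W

458 W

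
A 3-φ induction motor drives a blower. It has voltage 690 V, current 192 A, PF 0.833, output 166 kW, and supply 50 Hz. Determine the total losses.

P_in = √3·V·I·cosφ = 1.732×690×192×0.833 = 191136 W
P_out = 166000 W
Losses = P_in − P_out = 191136 − 166000 = 25136 W

25.1 kW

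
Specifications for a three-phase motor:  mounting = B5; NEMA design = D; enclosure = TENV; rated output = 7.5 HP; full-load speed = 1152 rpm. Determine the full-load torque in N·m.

46.4 N·m

P_out = 7.5 × 746 = 5595 W
ω = 2π × 1152/60 = 120.6 rad/s
τ = P_out/ω = 5595/120.6 = 46.4 N·m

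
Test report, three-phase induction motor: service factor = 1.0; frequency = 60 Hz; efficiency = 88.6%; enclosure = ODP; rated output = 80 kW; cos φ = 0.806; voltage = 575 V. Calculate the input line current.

112 A

P_out = 80 kW = 80000 W
P_in = P_out / η = 80000 / 0.886 = 90293 W
I_L = P_in / (√3·V_L·cosφ) = 90293 / (1.732 × 575 × 0.806) = 112 A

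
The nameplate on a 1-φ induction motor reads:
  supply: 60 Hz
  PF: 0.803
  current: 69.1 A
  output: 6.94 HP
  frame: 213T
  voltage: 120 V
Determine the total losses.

1480 W

P_in = V·I·cosφ = 120×69.1×0.803 = 6658 W
P_out = 6.94×746 = 5177 W
Losses = P_in − P_out = 6658 − 5177 = 1481 W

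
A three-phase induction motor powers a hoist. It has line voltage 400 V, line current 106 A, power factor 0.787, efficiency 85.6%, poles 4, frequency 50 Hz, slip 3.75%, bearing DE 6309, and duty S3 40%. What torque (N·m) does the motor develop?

P_in = √3·V·I·cosφ = 1.732 × 400 × 106 × 0.787 = 57795 W
P_out = η·P_in = 0.856 × 57795 = 49473 W
n_s = 120×50/4 = 1500 rpm; n = 1500×(1−0.0375) = 1444 rpm
ω = 2π×1444/60 = 151.2 rad/s
τ = P_out/ω = 49473/151.2 = 327 N·m

327 N·m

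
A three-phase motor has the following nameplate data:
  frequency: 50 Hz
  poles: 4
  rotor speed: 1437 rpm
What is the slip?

4.20 %

n_s = 120f/p = 120×50/4 = 1500 rpm
s = (n_s − n)/n_s = (1500 − 1437)/1500 = 0.0420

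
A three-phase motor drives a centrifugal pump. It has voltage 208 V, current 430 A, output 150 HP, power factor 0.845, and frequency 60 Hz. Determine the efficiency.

P_out = 150 × 746 = 111900 W
P_in = √3·V_L·I_L·cosφ = 1.732 × 208 × 430 × 0.845 = 130899 W
η = P_out / P_in = 111900 / 130899 = 0.855 = 85.5%

85.5 %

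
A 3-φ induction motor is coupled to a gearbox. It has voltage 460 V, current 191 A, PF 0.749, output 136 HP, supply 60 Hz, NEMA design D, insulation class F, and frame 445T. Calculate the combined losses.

P_in = √3·V·I·cosφ = 1.732×460×191×0.749 = 113978 W
P_out = 136×746 = 101456 W
Losses = P_in − P_out = 113978 − 101456 = 12522 W

12500 W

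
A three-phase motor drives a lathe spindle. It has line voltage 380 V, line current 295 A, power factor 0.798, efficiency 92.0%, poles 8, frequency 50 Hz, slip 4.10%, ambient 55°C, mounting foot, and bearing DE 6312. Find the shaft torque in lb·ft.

P_in = √3·V·I·cosφ = 1.732 × 380 × 295 × 0.798 = 154937 W
P_out = η·P_in = 0.92 × 154937 = 142542 W
n_s = 120×50/8 = 750 rpm; n = 750×(1−0.041) = 719 rpm
ω = 2π×719/60 = 75.29 rad/s
τ = P_out/ω = 142542/75.29 = 1893 N·m
In lb·ft: 1893/1.356 = 1400 lb·ft

1400 lb·ft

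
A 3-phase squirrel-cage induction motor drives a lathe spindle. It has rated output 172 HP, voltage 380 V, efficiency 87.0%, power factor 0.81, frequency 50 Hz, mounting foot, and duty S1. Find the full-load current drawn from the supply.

277 A

P_out = 172 × 746 = 128312 W
P_in = P_out / η = 128312 / 0.870 = 147485 W
I_L = P_in / (√3·V_L·cosφ) = 147485 / (1.732 × 380 × 0.81) = 277 A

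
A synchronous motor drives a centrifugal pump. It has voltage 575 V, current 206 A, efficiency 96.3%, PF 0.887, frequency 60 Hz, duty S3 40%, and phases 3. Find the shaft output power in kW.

175 kW

P_in = √3·V·I·cosφ = 1.732 × 575 × 206 × 0.887 = 181973 W
P_out = η·P_in = 0.963 × 181973 = 175240 W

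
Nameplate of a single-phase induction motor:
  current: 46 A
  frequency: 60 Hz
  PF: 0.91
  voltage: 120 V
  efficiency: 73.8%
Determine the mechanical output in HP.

4.97 HP

P_in = V·I·cosφ = 120 × 46 × 0.91 = 5023 W
P_out = η·P_in = 0.738 × 5023 = 3707 W
= 3707/746 = 4.97 HP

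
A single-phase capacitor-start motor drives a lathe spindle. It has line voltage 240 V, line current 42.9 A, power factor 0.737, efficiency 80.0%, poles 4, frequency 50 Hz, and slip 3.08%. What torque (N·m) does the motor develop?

39.9 N·m

P_in = V·I·cosφ = 240 × 42.9 × 0.737 = 7588 W
P_out = η·P_in = 0.8 × 7588 = 6070 W
n_s = 120×50/4 = 1500 rpm; n = 1500×(1−0.0308) = 1454 rpm
ω = 2π×1454/60 = 152.3 rad/s
τ = P_out/ω = 6070/152.3 = 39.9 N·m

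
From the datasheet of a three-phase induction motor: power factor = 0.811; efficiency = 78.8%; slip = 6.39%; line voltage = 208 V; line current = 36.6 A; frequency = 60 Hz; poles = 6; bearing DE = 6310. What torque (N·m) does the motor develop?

71.6 N·m

P_in = √3·V·I·cosφ = 1.732 × 208 × 36.6 × 0.811 = 10693 W
P_out = η·P_in = 0.788 × 10693 = 8426 W
n_s = 120×60/6 = 1200 rpm; n = 1200×(1−0.0639) = 1123 rpm
ω = 2π×1123/60 = 117.6 rad/s
τ = P_out/ω = 8426/117.6 = 71.6 N·m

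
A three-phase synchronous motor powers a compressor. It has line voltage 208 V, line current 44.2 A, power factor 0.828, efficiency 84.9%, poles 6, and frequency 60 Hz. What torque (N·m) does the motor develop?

P_in = √3·V·I·cosφ = 1.732 × 208 × 44.2 × 0.828 = 13185 W
P_out = η·P_in = 0.849 × 13185 = 11194 W
n = n_s = 120×60/6 = 1200 rpm (synchronous)
ω = 2π×1200/60 = 125.7 rad/s
τ = P_out/ω = 11194/125.7 = 89.1 N·m

89.1 N·m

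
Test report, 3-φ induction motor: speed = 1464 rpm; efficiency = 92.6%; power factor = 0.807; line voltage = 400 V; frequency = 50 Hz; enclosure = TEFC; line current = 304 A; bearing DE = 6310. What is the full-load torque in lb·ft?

P_in = √3·V·I·cosφ = 1.732 × 400 × 304 × 0.807 = 169963 W
P_out = η·P_in = 0.926 × 169963 = 157386 W
n = 1464 rpm
ω = 2π×1464/60 = 153.3 rad/s
τ = P_out/ω = 157386/153.3 = 1027 N·m
In lb·ft: 1027/1.356 = 757 lb·ft

757 lb·ft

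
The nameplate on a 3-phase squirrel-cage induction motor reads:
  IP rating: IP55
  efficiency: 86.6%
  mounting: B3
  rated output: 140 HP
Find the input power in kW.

P_out = 140 × 746 = 104440 W
P_in = P_out/η = 104440/0.866 = 120600 W = 121 kW

121 kW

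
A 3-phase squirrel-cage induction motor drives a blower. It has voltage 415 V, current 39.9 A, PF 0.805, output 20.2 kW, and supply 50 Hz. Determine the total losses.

P_in = √3·V·I·cosφ = 1.732×415×39.9×0.805 = 23087 W
P_out = 20200 W
Losses = P_in − P_out = 23087 − 20200 = 2887 W

2.89 kW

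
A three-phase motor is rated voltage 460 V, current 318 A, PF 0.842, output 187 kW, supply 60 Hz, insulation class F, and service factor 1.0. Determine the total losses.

P_in = √3·V·I·cosφ = 1.732×460×318×0.842 = 213327 W
P_out = 187000 W
Losses = P_in − P_out = 213327 − 187000 = 26327 W

26.3 kW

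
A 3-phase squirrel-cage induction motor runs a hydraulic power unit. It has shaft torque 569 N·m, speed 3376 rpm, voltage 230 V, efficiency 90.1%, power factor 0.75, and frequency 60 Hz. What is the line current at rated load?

ω = 2π×3376/60 = 353.5 rad/s; P_out = τω = 569 × 353.5 = 201142 W
P_in = P_out / η = 201142 / 0.901 = 223243 W
I_L = P_in / (√3·V_L·cosφ) = 223243 / (1.732 × 230 × 0.75) = 747 A

747 A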